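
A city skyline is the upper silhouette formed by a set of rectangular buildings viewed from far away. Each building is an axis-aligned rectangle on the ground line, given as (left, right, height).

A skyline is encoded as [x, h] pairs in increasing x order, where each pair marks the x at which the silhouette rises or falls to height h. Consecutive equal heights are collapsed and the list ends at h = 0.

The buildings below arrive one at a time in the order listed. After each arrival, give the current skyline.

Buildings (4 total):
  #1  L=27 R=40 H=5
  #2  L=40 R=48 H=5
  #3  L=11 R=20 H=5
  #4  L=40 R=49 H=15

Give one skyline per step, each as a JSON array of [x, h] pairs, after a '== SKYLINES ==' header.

== SKYLINES ==
[[27,5],[40,0]]
[[27,5],[48,0]]
[[11,5],[20,0],[27,5],[48,0]]
[[11,5],[20,0],[27,5],[40,15],[49,0]]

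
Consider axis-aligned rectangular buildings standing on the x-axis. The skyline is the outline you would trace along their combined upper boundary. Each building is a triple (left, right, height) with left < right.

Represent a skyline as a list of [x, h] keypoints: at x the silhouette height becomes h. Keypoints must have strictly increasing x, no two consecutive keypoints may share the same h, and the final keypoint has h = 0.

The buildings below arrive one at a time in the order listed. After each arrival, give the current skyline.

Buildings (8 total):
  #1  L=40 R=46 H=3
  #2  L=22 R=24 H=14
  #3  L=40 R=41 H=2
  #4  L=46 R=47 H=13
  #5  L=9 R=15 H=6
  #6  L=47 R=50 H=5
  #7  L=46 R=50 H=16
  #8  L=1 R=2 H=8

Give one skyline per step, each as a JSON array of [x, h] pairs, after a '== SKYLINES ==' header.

== SKYLINES ==
[[40,3],[46,0]]
[[22,14],[24,0],[40,3],[46,0]]
[[22,14],[24,0],[40,3],[46,0]]
[[22,14],[24,0],[40,3],[46,13],[47,0]]
[[9,6],[15,0],[22,14],[24,0],[40,3],[46,13],[47,0]]
[[9,6],[15,0],[22,14],[24,0],[40,3],[46,13],[47,5],[50,0]]
[[9,6],[15,0],[22,14],[24,0],[40,3],[46,16],[50,0]]
[[1,8],[2,0],[9,6],[15,0],[22,14],[24,0],[40,3],[46,16],[50,0]]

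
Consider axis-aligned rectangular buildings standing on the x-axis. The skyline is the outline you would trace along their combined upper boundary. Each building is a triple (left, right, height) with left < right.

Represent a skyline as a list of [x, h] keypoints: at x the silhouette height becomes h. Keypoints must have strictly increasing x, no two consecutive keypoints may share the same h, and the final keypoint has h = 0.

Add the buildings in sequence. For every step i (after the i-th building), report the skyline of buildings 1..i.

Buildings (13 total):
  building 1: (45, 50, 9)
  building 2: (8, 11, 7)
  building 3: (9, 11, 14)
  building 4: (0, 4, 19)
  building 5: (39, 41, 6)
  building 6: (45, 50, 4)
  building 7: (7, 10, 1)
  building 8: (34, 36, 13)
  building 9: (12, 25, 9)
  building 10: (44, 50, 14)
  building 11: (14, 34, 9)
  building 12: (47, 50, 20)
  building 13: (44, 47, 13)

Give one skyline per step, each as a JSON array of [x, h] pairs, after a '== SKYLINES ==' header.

== SKYLINES ==
[[45,9],[50,0]]
[[8,7],[11,0],[45,9],[50,0]]
[[8,7],[9,14],[11,0],[45,9],[50,0]]
[[0,19],[4,0],[8,7],[9,14],[11,0],[45,9],[50,0]]
[[0,19],[4,0],[8,7],[9,14],[11,0],[39,6],[41,0],[45,9],[50,0]]
[[0,19],[4,0],[8,7],[9,14],[11,0],[39,6],[41,0],[45,9],[50,0]]
[[0,19],[4,0],[7,1],[8,7],[9,14],[11,0],[39,6],[41,0],[45,9],[50,0]]
[[0,19],[4,0],[7,1],[8,7],[9,14],[11,0],[34,13],[36,0],[39,6],[41,0],[45,9],[50,0]]
[[0,19],[4,0],[7,1],[8,7],[9,14],[11,0],[12,9],[25,0],[34,13],[36,0],[39,6],[41,0],[45,9],[50,0]]
[[0,19],[4,0],[7,1],[8,7],[9,14],[11,0],[12,9],[25,0],[34,13],[36,0],[39,6],[41,0],[44,14],[50,0]]
[[0,19],[4,0],[7,1],[8,7],[9,14],[11,0],[12,9],[34,13],[36,0],[39,6],[41,0],[44,14],[50,0]]
[[0,19],[4,0],[7,1],[8,7],[9,14],[11,0],[12,9],[34,13],[36,0],[39,6],[41,0],[44,14],[47,20],[50,0]]
[[0,19],[4,0],[7,1],[8,7],[9,14],[11,0],[12,9],[34,13],[36,0],[39,6],[41,0],[44,14],[47,20],[50,0]]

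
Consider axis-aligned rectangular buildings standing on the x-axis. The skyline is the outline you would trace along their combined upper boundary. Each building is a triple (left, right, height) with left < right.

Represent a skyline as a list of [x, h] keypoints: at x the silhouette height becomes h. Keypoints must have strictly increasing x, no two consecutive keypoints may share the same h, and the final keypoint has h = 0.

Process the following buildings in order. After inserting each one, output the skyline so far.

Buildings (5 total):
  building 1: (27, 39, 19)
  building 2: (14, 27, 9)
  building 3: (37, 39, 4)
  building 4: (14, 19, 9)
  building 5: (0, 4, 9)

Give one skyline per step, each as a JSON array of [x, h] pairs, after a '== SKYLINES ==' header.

== SKYLINES ==
[[27,19],[39,0]]
[[14,9],[27,19],[39,0]]
[[14,9],[27,19],[39,0]]
[[14,9],[27,19],[39,0]]
[[0,9],[4,0],[14,9],[27,19],[39,0]]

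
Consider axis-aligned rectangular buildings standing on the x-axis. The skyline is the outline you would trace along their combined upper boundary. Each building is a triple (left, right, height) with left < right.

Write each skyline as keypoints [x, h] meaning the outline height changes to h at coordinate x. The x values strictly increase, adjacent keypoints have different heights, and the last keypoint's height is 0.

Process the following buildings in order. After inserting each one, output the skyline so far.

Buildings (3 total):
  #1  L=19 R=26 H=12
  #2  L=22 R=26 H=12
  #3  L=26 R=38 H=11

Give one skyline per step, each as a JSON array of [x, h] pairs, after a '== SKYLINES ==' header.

== SKYLINES ==
[[19,12],[26,0]]
[[19,12],[26,0]]
[[19,12],[26,11],[38,0]]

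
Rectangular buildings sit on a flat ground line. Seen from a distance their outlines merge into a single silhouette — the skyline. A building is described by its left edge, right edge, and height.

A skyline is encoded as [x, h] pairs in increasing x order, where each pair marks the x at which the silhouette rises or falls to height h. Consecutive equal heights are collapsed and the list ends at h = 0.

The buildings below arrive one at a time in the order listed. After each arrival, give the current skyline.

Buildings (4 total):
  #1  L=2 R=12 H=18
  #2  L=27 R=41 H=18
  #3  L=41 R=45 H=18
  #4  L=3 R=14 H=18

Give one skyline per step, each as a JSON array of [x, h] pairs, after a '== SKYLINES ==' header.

== SKYLINES ==
[[2,18],[12,0]]
[[2,18],[12,0],[27,18],[41,0]]
[[2,18],[12,0],[27,18],[45,0]]
[[2,18],[14,0],[27,18],[45,0]]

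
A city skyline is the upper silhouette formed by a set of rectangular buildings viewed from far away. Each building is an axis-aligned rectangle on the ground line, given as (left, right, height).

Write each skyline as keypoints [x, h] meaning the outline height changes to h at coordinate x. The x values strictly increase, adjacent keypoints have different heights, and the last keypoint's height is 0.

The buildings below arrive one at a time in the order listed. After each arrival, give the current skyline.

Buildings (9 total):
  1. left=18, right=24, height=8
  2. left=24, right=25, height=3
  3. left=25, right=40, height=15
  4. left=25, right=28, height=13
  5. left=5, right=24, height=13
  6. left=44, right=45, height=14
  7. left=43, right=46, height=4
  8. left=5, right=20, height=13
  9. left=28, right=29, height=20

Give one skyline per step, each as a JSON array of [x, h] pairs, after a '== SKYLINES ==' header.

== SKYLINES ==
[[18,8],[24,0]]
[[18,8],[24,3],[25,0]]
[[18,8],[24,3],[25,15],[40,0]]
[[18,8],[24,3],[25,15],[40,0]]
[[5,13],[24,3],[25,15],[40,0]]
[[5,13],[24,3],[25,15],[40,0],[44,14],[45,0]]
[[5,13],[24,3],[25,15],[40,0],[43,4],[44,14],[45,4],[46,0]]
[[5,13],[24,3],[25,15],[40,0],[43,4],[44,14],[45,4],[46,0]]
[[5,13],[24,3],[25,15],[28,20],[29,15],[40,0],[43,4],[44,14],[45,4],[46,0]]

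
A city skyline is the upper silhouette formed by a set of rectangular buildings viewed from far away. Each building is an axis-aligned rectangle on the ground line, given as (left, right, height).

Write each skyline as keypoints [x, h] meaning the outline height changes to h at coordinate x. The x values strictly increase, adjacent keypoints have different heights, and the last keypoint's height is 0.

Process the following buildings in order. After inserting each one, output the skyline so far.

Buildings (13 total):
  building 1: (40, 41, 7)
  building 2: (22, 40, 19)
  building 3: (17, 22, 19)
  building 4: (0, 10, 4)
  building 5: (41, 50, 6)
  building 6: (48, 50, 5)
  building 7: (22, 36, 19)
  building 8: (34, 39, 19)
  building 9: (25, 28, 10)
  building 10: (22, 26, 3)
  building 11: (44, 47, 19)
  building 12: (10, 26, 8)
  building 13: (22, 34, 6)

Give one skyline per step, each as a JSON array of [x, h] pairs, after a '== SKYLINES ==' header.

== SKYLINES ==
[[40,7],[41,0]]
[[22,19],[40,7],[41,0]]
[[17,19],[40,7],[41,0]]
[[0,4],[10,0],[17,19],[40,7],[41,0]]
[[0,4],[10,0],[17,19],[40,7],[41,6],[50,0]]
[[0,4],[10,0],[17,19],[40,7],[41,6],[50,0]]
[[0,4],[10,0],[17,19],[40,7],[41,6],[50,0]]
[[0,4],[10,0],[17,19],[40,7],[41,6],[50,0]]
[[0,4],[10,0],[17,19],[40,7],[41,6],[50,0]]
[[0,4],[10,0],[17,19],[40,7],[41,6],[50,0]]
[[0,4],[10,0],[17,19],[40,7],[41,6],[44,19],[47,6],[50,0]]
[[0,4],[10,8],[17,19],[40,7],[41,6],[44,19],[47,6],[50,0]]
[[0,4],[10,8],[17,19],[40,7],[41,6],[44,19],[47,6],[50,0]]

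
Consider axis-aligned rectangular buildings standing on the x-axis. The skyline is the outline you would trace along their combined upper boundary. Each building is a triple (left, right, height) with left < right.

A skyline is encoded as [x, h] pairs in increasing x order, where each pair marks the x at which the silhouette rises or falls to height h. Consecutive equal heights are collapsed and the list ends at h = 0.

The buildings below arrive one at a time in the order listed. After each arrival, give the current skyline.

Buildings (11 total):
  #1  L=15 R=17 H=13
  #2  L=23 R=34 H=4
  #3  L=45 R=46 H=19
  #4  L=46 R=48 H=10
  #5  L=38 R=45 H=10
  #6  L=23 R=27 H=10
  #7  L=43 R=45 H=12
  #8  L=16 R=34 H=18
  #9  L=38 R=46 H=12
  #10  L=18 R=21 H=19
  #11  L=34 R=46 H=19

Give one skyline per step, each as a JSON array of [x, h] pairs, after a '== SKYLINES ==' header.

== SKYLINES ==
[[15,13],[17,0]]
[[15,13],[17,0],[23,4],[34,0]]
[[15,13],[17,0],[23,4],[34,0],[45,19],[46,0]]
[[15,13],[17,0],[23,4],[34,0],[45,19],[46,10],[48,0]]
[[15,13],[17,0],[23,4],[34,0],[38,10],[45,19],[46,10],[48,0]]
[[15,13],[17,0],[23,10],[27,4],[34,0],[38,10],[45,19],[46,10],[48,0]]
[[15,13],[17,0],[23,10],[27,4],[34,0],[38,10],[43,12],[45,19],[46,10],[48,0]]
[[15,13],[16,18],[34,0],[38,10],[43,12],[45,19],[46,10],[48,0]]
[[15,13],[16,18],[34,0],[38,12],[45,19],[46,10],[48,0]]
[[15,13],[16,18],[18,19],[21,18],[34,0],[38,12],[45,19],[46,10],[48,0]]
[[15,13],[16,18],[18,19],[21,18],[34,19],[46,10],[48,0]]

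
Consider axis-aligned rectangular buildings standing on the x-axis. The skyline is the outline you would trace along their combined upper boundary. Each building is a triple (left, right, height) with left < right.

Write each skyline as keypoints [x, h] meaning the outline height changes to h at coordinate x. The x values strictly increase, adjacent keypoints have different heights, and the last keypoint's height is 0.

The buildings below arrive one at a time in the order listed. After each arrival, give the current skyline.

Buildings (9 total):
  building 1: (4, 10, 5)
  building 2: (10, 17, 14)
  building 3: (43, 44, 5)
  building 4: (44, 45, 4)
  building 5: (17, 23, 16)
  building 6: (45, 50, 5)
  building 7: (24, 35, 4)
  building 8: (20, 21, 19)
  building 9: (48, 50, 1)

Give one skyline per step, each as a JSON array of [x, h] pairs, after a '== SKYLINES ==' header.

== SKYLINES ==
[[4,5],[10,0]]
[[4,5],[10,14],[17,0]]
[[4,5],[10,14],[17,0],[43,5],[44,0]]
[[4,5],[10,14],[17,0],[43,5],[44,4],[45,0]]
[[4,5],[10,14],[17,16],[23,0],[43,5],[44,4],[45,0]]
[[4,5],[10,14],[17,16],[23,0],[43,5],[44,4],[45,5],[50,0]]
[[4,5],[10,14],[17,16],[23,0],[24,4],[35,0],[43,5],[44,4],[45,5],[50,0]]
[[4,5],[10,14],[17,16],[20,19],[21,16],[23,0],[24,4],[35,0],[43,5],[44,4],[45,5],[50,0]]
[[4,5],[10,14],[17,16],[20,19],[21,16],[23,0],[24,4],[35,0],[43,5],[44,4],[45,5],[50,0]]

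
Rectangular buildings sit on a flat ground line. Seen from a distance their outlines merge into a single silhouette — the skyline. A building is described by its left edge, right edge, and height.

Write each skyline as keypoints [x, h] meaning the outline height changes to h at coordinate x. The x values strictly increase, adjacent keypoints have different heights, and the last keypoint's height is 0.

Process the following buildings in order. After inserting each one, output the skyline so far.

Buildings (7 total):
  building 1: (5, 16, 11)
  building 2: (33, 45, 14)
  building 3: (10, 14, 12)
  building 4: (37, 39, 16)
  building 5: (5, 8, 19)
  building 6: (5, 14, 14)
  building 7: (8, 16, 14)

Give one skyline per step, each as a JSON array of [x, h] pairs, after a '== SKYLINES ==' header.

== SKYLINES ==
[[5,11],[16,0]]
[[5,11],[16,0],[33,14],[45,0]]
[[5,11],[10,12],[14,11],[16,0],[33,14],[45,0]]
[[5,11],[10,12],[14,11],[16,0],[33,14],[37,16],[39,14],[45,0]]
[[5,19],[8,11],[10,12],[14,11],[16,0],[33,14],[37,16],[39,14],[45,0]]
[[5,19],[8,14],[14,11],[16,0],[33,14],[37,16],[39,14],[45,0]]
[[5,19],[8,14],[16,0],[33,14],[37,16],[39,14],[45,0]]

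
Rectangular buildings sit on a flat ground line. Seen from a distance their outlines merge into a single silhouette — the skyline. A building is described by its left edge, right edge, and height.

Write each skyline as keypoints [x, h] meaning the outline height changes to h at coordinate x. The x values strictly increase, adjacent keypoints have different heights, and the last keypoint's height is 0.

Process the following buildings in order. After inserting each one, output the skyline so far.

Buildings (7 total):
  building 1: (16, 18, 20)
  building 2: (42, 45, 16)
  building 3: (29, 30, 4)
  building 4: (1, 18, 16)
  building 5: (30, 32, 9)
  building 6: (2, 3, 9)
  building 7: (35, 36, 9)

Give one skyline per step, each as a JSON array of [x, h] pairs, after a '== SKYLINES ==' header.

== SKYLINES ==
[[16,20],[18,0]]
[[16,20],[18,0],[42,16],[45,0]]
[[16,20],[18,0],[29,4],[30,0],[42,16],[45,0]]
[[1,16],[16,20],[18,0],[29,4],[30,0],[42,16],[45,0]]
[[1,16],[16,20],[18,0],[29,4],[30,9],[32,0],[42,16],[45,0]]
[[1,16],[16,20],[18,0],[29,4],[30,9],[32,0],[42,16],[45,0]]
[[1,16],[16,20],[18,0],[29,4],[30,9],[32,0],[35,9],[36,0],[42,16],[45,0]]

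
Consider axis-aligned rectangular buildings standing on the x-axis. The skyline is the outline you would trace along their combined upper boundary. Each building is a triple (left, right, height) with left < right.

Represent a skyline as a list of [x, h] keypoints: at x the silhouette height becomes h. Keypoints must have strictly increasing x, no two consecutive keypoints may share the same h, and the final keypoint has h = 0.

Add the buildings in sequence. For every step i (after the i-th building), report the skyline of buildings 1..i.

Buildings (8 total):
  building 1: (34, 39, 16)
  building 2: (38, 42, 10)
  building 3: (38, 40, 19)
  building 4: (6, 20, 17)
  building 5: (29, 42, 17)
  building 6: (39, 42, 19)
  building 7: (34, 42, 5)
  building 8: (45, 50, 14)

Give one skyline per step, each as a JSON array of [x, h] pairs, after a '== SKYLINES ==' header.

== SKYLINES ==
[[34,16],[39,0]]
[[34,16],[39,10],[42,0]]
[[34,16],[38,19],[40,10],[42,0]]
[[6,17],[20,0],[34,16],[38,19],[40,10],[42,0]]
[[6,17],[20,0],[29,17],[38,19],[40,17],[42,0]]
[[6,17],[20,0],[29,17],[38,19],[42,0]]
[[6,17],[20,0],[29,17],[38,19],[42,0]]
[[6,17],[20,0],[29,17],[38,19],[42,0],[45,14],[50,0]]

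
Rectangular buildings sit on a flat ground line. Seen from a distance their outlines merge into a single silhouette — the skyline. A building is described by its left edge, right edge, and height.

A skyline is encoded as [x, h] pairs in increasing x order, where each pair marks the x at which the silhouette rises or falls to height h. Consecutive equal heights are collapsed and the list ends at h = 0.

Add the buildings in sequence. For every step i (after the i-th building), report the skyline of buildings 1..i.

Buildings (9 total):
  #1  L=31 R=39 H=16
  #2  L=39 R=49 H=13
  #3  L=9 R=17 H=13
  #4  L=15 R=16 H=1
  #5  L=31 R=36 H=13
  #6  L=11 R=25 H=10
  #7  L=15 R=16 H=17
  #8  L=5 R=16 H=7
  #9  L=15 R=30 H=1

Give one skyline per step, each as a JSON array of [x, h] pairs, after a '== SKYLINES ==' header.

== SKYLINES ==
[[31,16],[39,0]]
[[31,16],[39,13],[49,0]]
[[9,13],[17,0],[31,16],[39,13],[49,0]]
[[9,13],[17,0],[31,16],[39,13],[49,0]]
[[9,13],[17,0],[31,16],[39,13],[49,0]]
[[9,13],[17,10],[25,0],[31,16],[39,13],[49,0]]
[[9,13],[15,17],[16,13],[17,10],[25,0],[31,16],[39,13],[49,0]]
[[5,7],[9,13],[15,17],[16,13],[17,10],[25,0],[31,16],[39,13],[49,0]]
[[5,7],[9,13],[15,17],[16,13],[17,10],[25,1],[30,0],[31,16],[39,13],[49,0]]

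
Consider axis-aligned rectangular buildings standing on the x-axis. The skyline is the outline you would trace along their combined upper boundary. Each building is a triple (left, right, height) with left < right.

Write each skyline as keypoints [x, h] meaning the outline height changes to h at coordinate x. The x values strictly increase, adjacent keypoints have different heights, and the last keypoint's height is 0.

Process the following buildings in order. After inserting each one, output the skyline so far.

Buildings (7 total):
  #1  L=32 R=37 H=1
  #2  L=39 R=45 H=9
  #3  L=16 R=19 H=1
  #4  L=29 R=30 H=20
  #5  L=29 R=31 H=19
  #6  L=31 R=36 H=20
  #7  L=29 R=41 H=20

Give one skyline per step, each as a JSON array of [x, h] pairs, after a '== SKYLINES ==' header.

== SKYLINES ==
[[32,1],[37,0]]
[[32,1],[37,0],[39,9],[45,0]]
[[16,1],[19,0],[32,1],[37,0],[39,9],[45,0]]
[[16,1],[19,0],[29,20],[30,0],[32,1],[37,0],[39,9],[45,0]]
[[16,1],[19,0],[29,20],[30,19],[31,0],[32,1],[37,0],[39,9],[45,0]]
[[16,1],[19,0],[29,20],[30,19],[31,20],[36,1],[37,0],[39,9],[45,0]]
[[16,1],[19,0],[29,20],[41,9],[45,0]]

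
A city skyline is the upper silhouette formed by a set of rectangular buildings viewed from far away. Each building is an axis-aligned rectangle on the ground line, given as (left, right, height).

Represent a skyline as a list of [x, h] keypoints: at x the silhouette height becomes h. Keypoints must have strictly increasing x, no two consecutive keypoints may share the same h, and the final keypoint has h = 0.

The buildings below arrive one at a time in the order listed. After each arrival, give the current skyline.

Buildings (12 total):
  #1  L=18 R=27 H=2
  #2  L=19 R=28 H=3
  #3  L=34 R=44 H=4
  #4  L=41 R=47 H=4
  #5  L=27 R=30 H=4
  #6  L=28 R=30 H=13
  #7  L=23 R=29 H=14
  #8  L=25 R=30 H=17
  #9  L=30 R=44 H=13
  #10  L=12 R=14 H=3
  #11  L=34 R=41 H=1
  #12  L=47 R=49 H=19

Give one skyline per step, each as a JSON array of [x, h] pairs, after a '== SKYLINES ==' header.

== SKYLINES ==
[[18,2],[27,0]]
[[18,2],[19,3],[28,0]]
[[18,2],[19,3],[28,0],[34,4],[44,0]]
[[18,2],[19,3],[28,0],[34,4],[47,0]]
[[18,2],[19,3],[27,4],[30,0],[34,4],[47,0]]
[[18,2],[19,3],[27,4],[28,13],[30,0],[34,4],[47,0]]
[[18,2],[19,3],[23,14],[29,13],[30,0],[34,4],[47,0]]
[[18,2],[19,3],[23,14],[25,17],[30,0],[34,4],[47,0]]
[[18,2],[19,3],[23,14],[25,17],[30,13],[44,4],[47,0]]
[[12,3],[14,0],[18,2],[19,3],[23,14],[25,17],[30,13],[44,4],[47,0]]
[[12,3],[14,0],[18,2],[19,3],[23,14],[25,17],[30,13],[44,4],[47,0]]
[[12,3],[14,0],[18,2],[19,3],[23,14],[25,17],[30,13],[44,4],[47,19],[49,0]]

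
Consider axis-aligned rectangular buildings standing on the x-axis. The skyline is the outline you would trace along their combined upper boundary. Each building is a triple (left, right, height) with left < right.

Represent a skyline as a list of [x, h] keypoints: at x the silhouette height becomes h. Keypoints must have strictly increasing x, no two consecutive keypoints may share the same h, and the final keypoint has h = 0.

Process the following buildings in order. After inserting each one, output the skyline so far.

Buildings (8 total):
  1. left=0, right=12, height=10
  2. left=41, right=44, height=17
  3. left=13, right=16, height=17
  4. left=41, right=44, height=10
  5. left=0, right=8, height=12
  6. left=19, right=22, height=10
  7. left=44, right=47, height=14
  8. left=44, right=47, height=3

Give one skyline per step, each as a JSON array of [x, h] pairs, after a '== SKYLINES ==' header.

== SKYLINES ==
[[0,10],[12,0]]
[[0,10],[12,0],[41,17],[44,0]]
[[0,10],[12,0],[13,17],[16,0],[41,17],[44,0]]
[[0,10],[12,0],[13,17],[16,0],[41,17],[44,0]]
[[0,12],[8,10],[12,0],[13,17],[16,0],[41,17],[44,0]]
[[0,12],[8,10],[12,0],[13,17],[16,0],[19,10],[22,0],[41,17],[44,0]]
[[0,12],[8,10],[12,0],[13,17],[16,0],[19,10],[22,0],[41,17],[44,14],[47,0]]
[[0,12],[8,10],[12,0],[13,17],[16,0],[19,10],[22,0],[41,17],[44,14],[47,0]]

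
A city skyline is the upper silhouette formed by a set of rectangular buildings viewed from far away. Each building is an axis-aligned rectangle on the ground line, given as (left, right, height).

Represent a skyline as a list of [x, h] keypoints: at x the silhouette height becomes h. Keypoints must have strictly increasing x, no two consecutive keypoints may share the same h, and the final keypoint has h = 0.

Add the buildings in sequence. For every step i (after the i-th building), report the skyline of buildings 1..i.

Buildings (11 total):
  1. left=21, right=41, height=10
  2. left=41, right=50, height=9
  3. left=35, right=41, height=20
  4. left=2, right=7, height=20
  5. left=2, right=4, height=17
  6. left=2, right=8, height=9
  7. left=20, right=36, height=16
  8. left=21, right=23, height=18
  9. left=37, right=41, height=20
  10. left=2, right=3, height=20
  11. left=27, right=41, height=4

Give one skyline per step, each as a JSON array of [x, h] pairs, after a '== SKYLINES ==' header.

== SKYLINES ==
[[21,10],[41,0]]
[[21,10],[41,9],[50,0]]
[[21,10],[35,20],[41,9],[50,0]]
[[2,20],[7,0],[21,10],[35,20],[41,9],[50,0]]
[[2,20],[7,0],[21,10],[35,20],[41,9],[50,0]]
[[2,20],[7,9],[8,0],[21,10],[35,20],[41,9],[50,0]]
[[2,20],[7,9],[8,0],[20,16],[35,20],[41,9],[50,0]]
[[2,20],[7,9],[8,0],[20,16],[21,18],[23,16],[35,20],[41,9],[50,0]]
[[2,20],[7,9],[8,0],[20,16],[21,18],[23,16],[35,20],[41,9],[50,0]]
[[2,20],[7,9],[8,0],[20,16],[21,18],[23,16],[35,20],[41,9],[50,0]]
[[2,20],[7,9],[8,0],[20,16],[21,18],[23,16],[35,20],[41,9],[50,0]]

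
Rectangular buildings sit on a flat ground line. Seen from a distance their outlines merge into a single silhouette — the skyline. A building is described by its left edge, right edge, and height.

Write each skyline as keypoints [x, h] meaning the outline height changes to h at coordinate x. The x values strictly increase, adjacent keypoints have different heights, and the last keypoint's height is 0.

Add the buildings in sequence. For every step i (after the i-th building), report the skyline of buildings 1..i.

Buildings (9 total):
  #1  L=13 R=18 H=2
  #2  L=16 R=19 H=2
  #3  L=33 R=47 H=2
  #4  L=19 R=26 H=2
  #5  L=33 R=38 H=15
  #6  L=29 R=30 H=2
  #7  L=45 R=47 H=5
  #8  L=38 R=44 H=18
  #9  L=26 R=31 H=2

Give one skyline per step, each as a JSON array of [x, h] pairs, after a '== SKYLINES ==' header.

== SKYLINES ==
[[13,2],[18,0]]
[[13,2],[19,0]]
[[13,2],[19,0],[33,2],[47,0]]
[[13,2],[26,0],[33,2],[47,0]]
[[13,2],[26,0],[33,15],[38,2],[47,0]]
[[13,2],[26,0],[29,2],[30,0],[33,15],[38,2],[47,0]]
[[13,2],[26,0],[29,2],[30,0],[33,15],[38,2],[45,5],[47,0]]
[[13,2],[26,0],[29,2],[30,0],[33,15],[38,18],[44,2],[45,5],[47,0]]
[[13,2],[31,0],[33,15],[38,18],[44,2],[45,5],[47,0]]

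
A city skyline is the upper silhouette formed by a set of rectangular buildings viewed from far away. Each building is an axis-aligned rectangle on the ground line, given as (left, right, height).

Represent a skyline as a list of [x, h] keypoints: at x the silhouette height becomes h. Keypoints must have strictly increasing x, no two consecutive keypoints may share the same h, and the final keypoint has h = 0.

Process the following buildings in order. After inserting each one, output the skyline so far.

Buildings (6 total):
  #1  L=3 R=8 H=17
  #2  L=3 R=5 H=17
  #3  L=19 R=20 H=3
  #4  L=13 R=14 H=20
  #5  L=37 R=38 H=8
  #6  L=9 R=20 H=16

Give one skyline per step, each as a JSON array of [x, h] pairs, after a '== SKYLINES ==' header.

== SKYLINES ==
[[3,17],[8,0]]
[[3,17],[8,0]]
[[3,17],[8,0],[19,3],[20,0]]
[[3,17],[8,0],[13,20],[14,0],[19,3],[20,0]]
[[3,17],[8,0],[13,20],[14,0],[19,3],[20,0],[37,8],[38,0]]
[[3,17],[8,0],[9,16],[13,20],[14,16],[20,0],[37,8],[38,0]]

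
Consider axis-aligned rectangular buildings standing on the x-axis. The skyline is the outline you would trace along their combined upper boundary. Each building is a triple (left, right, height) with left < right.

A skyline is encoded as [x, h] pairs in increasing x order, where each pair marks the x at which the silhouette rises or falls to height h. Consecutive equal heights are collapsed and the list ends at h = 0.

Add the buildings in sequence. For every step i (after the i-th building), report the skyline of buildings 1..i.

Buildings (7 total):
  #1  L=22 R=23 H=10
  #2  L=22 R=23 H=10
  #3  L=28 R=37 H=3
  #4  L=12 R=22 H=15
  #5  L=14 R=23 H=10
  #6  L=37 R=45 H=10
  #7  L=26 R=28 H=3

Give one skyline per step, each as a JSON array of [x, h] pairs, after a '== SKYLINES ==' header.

== SKYLINES ==
[[22,10],[23,0]]
[[22,10],[23,0]]
[[22,10],[23,0],[28,3],[37,0]]
[[12,15],[22,10],[23,0],[28,3],[37,0]]
[[12,15],[22,10],[23,0],[28,3],[37,0]]
[[12,15],[22,10],[23,0],[28,3],[37,10],[45,0]]
[[12,15],[22,10],[23,0],[26,3],[37,10],[45,0]]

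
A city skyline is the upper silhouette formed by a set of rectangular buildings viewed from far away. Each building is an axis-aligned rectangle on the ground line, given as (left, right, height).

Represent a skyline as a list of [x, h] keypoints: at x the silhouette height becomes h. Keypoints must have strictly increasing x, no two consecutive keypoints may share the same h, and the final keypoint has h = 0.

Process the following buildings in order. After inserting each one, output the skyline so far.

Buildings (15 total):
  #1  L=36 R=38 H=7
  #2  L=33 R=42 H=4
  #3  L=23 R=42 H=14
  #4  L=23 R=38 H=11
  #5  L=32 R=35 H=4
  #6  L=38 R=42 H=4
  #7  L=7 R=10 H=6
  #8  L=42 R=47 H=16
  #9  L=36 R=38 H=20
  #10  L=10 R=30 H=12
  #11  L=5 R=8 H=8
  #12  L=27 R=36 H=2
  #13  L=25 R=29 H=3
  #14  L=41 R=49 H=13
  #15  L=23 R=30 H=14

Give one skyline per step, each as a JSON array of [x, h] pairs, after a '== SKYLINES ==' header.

== SKYLINES ==
[[36,7],[38,0]]
[[33,4],[36,7],[38,4],[42,0]]
[[23,14],[42,0]]
[[23,14],[42,0]]
[[23,14],[42,0]]
[[23,14],[42,0]]
[[7,6],[10,0],[23,14],[42,0]]
[[7,6],[10,0],[23,14],[42,16],[47,0]]
[[7,6],[10,0],[23,14],[36,20],[38,14],[42,16],[47,0]]
[[7,6],[10,12],[23,14],[36,20],[38,14],[42,16],[47,0]]
[[5,8],[8,6],[10,12],[23,14],[36,20],[38,14],[42,16],[47,0]]
[[5,8],[8,6],[10,12],[23,14],[36,20],[38,14],[42,16],[47,0]]
[[5,8],[8,6],[10,12],[23,14],[36,20],[38,14],[42,16],[47,0]]
[[5,8],[8,6],[10,12],[23,14],[36,20],[38,14],[42,16],[47,13],[49,0]]
[[5,8],[8,6],[10,12],[23,14],[36,20],[38,14],[42,16],[47,13],[49,0]]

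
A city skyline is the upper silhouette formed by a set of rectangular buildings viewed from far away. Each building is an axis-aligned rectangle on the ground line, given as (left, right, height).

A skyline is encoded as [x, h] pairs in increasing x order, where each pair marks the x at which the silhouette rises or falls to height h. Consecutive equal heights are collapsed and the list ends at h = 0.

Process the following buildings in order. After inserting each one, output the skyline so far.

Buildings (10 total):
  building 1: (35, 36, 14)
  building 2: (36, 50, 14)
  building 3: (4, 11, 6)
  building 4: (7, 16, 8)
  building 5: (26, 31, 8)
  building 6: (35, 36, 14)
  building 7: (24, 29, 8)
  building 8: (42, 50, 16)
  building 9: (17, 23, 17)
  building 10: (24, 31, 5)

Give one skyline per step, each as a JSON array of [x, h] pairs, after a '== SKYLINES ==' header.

== SKYLINES ==
[[35,14],[36,0]]
[[35,14],[50,0]]
[[4,6],[11,0],[35,14],[50,0]]
[[4,6],[7,8],[16,0],[35,14],[50,0]]
[[4,6],[7,8],[16,0],[26,8],[31,0],[35,14],[50,0]]
[[4,6],[7,8],[16,0],[26,8],[31,0],[35,14],[50,0]]
[[4,6],[7,8],[16,0],[24,8],[31,0],[35,14],[50,0]]
[[4,6],[7,8],[16,0],[24,8],[31,0],[35,14],[42,16],[50,0]]
[[4,6],[7,8],[16,0],[17,17],[23,0],[24,8],[31,0],[35,14],[42,16],[50,0]]
[[4,6],[7,8],[16,0],[17,17],[23,0],[24,8],[31,0],[35,14],[42,16],[50,0]]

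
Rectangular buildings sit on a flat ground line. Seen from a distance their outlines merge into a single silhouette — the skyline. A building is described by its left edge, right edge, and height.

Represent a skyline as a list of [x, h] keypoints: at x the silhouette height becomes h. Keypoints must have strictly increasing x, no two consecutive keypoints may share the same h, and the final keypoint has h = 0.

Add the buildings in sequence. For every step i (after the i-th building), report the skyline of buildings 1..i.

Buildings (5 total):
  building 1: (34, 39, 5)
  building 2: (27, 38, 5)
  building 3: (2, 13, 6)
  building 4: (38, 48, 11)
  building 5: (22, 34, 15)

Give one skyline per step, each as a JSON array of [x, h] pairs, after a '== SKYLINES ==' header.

== SKYLINES ==
[[34,5],[39,0]]
[[27,5],[39,0]]
[[2,6],[13,0],[27,5],[39,0]]
[[2,6],[13,0],[27,5],[38,11],[48,0]]
[[2,6],[13,0],[22,15],[34,5],[38,11],[48,0]]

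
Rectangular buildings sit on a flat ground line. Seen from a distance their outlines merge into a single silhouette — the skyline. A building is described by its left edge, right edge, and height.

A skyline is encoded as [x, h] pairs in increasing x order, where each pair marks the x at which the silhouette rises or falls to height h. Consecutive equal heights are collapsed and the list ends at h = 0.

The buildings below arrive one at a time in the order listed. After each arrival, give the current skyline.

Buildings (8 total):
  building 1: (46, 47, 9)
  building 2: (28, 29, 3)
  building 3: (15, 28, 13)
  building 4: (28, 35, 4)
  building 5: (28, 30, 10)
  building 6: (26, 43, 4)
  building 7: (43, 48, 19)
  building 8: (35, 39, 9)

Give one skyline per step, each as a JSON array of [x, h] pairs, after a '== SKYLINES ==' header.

== SKYLINES ==
[[46,9],[47,0]]
[[28,3],[29,0],[46,9],[47,0]]
[[15,13],[28,3],[29,0],[46,9],[47,0]]
[[15,13],[28,4],[35,0],[46,9],[47,0]]
[[15,13],[28,10],[30,4],[35,0],[46,9],[47,0]]
[[15,13],[28,10],[30,4],[43,0],[46,9],[47,0]]
[[15,13],[28,10],[30,4],[43,19],[48,0]]
[[15,13],[28,10],[30,4],[35,9],[39,4],[43,19],[48,0]]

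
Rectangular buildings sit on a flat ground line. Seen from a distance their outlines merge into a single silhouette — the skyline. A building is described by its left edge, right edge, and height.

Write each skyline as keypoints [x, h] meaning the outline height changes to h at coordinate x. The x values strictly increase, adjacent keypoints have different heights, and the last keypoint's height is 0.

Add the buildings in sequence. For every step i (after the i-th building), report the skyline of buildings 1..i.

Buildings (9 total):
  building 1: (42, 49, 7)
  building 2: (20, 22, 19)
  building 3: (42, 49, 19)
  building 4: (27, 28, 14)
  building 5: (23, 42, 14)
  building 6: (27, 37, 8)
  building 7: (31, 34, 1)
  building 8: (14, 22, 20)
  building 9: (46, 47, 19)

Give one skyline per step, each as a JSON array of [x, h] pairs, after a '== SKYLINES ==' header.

== SKYLINES ==
[[42,7],[49,0]]
[[20,19],[22,0],[42,7],[49,0]]
[[20,19],[22,0],[42,19],[49,0]]
[[20,19],[22,0],[27,14],[28,0],[42,19],[49,0]]
[[20,19],[22,0],[23,14],[42,19],[49,0]]
[[20,19],[22,0],[23,14],[42,19],[49,0]]
[[20,19],[22,0],[23,14],[42,19],[49,0]]
[[14,20],[22,0],[23,14],[42,19],[49,0]]
[[14,20],[22,0],[23,14],[42,19],[49,0]]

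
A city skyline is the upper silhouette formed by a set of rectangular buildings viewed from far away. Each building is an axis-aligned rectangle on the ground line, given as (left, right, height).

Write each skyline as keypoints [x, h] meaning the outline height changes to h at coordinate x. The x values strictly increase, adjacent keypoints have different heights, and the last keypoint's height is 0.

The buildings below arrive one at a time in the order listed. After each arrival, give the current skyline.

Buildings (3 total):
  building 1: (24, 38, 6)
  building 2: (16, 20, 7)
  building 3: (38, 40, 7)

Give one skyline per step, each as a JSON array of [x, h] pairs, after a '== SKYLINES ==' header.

== SKYLINES ==
[[24,6],[38,0]]
[[16,7],[20,0],[24,6],[38,0]]
[[16,7],[20,0],[24,6],[38,7],[40,0]]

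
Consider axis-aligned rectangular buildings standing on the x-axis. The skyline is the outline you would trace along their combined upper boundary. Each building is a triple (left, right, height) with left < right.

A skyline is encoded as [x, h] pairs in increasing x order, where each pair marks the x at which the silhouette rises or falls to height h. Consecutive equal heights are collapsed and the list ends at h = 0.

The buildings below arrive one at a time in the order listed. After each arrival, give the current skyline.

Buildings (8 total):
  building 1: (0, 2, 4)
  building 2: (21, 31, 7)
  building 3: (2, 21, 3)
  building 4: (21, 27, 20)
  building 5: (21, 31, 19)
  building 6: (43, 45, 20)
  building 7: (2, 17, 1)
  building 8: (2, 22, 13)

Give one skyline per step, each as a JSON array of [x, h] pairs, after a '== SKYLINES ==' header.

== SKYLINES ==
[[0,4],[2,0]]
[[0,4],[2,0],[21,7],[31,0]]
[[0,4],[2,3],[21,7],[31,0]]
[[0,4],[2,3],[21,20],[27,7],[31,0]]
[[0,4],[2,3],[21,20],[27,19],[31,0]]
[[0,4],[2,3],[21,20],[27,19],[31,0],[43,20],[45,0]]
[[0,4],[2,3],[21,20],[27,19],[31,0],[43,20],[45,0]]
[[0,4],[2,13],[21,20],[27,19],[31,0],[43,20],[45,0]]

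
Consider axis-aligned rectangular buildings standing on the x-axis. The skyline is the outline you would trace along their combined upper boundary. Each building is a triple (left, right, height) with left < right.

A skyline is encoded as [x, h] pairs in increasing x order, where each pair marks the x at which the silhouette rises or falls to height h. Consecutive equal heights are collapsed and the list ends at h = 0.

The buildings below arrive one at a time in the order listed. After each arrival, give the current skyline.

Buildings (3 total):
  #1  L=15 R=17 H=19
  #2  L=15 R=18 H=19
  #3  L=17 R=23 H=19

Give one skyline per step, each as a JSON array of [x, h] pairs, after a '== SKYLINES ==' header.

== SKYLINES ==
[[15,19],[17,0]]
[[15,19],[18,0]]
[[15,19],[23,0]]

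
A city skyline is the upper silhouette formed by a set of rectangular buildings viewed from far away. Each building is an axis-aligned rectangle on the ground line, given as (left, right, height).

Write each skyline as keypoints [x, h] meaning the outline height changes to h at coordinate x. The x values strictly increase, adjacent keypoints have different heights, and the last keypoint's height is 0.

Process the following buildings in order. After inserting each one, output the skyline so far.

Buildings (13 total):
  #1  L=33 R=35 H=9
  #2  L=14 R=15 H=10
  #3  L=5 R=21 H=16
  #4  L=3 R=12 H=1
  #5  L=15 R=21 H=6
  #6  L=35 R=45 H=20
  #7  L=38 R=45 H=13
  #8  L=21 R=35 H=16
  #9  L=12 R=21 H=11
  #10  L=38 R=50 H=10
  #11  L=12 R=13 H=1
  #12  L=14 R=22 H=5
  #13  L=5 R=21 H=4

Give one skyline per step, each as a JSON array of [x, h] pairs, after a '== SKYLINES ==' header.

== SKYLINES ==
[[33,9],[35,0]]
[[14,10],[15,0],[33,9],[35,0]]
[[5,16],[21,0],[33,9],[35,0]]
[[3,1],[5,16],[21,0],[33,9],[35,0]]
[[3,1],[5,16],[21,0],[33,9],[35,0]]
[[3,1],[5,16],[21,0],[33,9],[35,20],[45,0]]
[[3,1],[5,16],[21,0],[33,9],[35,20],[45,0]]
[[3,1],[5,16],[35,20],[45,0]]
[[3,1],[5,16],[35,20],[45,0]]
[[3,1],[5,16],[35,20],[45,10],[50,0]]
[[3,1],[5,16],[35,20],[45,10],[50,0]]
[[3,1],[5,16],[35,20],[45,10],[50,0]]
[[3,1],[5,16],[35,20],[45,10],[50,0]]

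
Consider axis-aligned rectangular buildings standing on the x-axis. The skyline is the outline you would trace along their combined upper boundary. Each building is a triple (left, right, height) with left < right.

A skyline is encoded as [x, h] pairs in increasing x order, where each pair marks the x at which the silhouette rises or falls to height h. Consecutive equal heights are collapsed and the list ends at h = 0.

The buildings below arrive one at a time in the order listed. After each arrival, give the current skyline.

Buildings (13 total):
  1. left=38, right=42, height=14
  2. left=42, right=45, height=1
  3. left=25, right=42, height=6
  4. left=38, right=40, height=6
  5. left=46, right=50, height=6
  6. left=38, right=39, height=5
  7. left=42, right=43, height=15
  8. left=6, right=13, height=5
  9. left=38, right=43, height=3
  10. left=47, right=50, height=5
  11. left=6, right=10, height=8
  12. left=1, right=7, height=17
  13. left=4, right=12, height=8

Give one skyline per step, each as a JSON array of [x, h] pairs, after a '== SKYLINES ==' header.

== SKYLINES ==
[[38,14],[42,0]]
[[38,14],[42,1],[45,0]]
[[25,6],[38,14],[42,1],[45,0]]
[[25,6],[38,14],[42,1],[45,0]]
[[25,6],[38,14],[42,1],[45,0],[46,6],[50,0]]
[[25,6],[38,14],[42,1],[45,0],[46,6],[50,0]]
[[25,6],[38,14],[42,15],[43,1],[45,0],[46,6],[50,0]]
[[6,5],[13,0],[25,6],[38,14],[42,15],[43,1],[45,0],[46,6],[50,0]]
[[6,5],[13,0],[25,6],[38,14],[42,15],[43,1],[45,0],[46,6],[50,0]]
[[6,5],[13,0],[25,6],[38,14],[42,15],[43,1],[45,0],[46,6],[50,0]]
[[6,8],[10,5],[13,0],[25,6],[38,14],[42,15],[43,1],[45,0],[46,6],[50,0]]
[[1,17],[7,8],[10,5],[13,0],[25,6],[38,14],[42,15],[43,1],[45,0],[46,6],[50,0]]
[[1,17],[7,8],[12,5],[13,0],[25,6],[38,14],[42,15],[43,1],[45,0],[46,6],[50,0]]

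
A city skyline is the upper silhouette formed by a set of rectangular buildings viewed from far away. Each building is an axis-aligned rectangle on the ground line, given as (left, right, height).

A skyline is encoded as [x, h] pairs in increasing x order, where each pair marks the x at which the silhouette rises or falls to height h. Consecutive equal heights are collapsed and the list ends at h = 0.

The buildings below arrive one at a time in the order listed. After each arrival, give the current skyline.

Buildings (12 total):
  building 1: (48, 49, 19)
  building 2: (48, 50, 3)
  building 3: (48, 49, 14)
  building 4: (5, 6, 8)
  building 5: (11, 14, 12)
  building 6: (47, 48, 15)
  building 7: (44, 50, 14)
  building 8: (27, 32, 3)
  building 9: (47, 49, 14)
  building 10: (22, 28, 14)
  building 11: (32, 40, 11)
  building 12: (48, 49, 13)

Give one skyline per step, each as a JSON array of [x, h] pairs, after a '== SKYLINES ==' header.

== SKYLINES ==
[[48,19],[49,0]]
[[48,19],[49,3],[50,0]]
[[48,19],[49,3],[50,0]]
[[5,8],[6,0],[48,19],[49,3],[50,0]]
[[5,8],[6,0],[11,12],[14,0],[48,19],[49,3],[50,0]]
[[5,8],[6,0],[11,12],[14,0],[47,15],[48,19],[49,3],[50,0]]
[[5,8],[6,0],[11,12],[14,0],[44,14],[47,15],[48,19],[49,14],[50,0]]
[[5,8],[6,0],[11,12],[14,0],[27,3],[32,0],[44,14],[47,15],[48,19],[49,14],[50,0]]
[[5,8],[6,0],[11,12],[14,0],[27,3],[32,0],[44,14],[47,15],[48,19],[49,14],[50,0]]
[[5,8],[6,0],[11,12],[14,0],[22,14],[28,3],[32,0],[44,14],[47,15],[48,19],[49,14],[50,0]]
[[5,8],[6,0],[11,12],[14,0],[22,14],[28,3],[32,11],[40,0],[44,14],[47,15],[48,19],[49,14],[50,0]]
[[5,8],[6,0],[11,12],[14,0],[22,14],[28,3],[32,11],[40,0],[44,14],[47,15],[48,19],[49,14],[50,0]]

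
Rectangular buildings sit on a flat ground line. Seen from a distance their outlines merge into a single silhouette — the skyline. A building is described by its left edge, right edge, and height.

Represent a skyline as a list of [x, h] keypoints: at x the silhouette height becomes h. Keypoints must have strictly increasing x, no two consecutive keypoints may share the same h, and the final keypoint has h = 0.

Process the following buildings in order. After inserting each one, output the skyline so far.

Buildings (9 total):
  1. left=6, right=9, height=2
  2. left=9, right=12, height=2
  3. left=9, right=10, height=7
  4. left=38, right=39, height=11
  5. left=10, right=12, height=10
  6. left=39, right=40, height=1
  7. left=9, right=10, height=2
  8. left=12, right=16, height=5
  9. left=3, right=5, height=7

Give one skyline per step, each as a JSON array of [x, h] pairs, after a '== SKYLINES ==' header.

== SKYLINES ==
[[6,2],[9,0]]
[[6,2],[12,0]]
[[6,2],[9,7],[10,2],[12,0]]
[[6,2],[9,7],[10,2],[12,0],[38,11],[39,0]]
[[6,2],[9,7],[10,10],[12,0],[38,11],[39,0]]
[[6,2],[9,7],[10,10],[12,0],[38,11],[39,1],[40,0]]
[[6,2],[9,7],[10,10],[12,0],[38,11],[39,1],[40,0]]
[[6,2],[9,7],[10,10],[12,5],[16,0],[38,11],[39,1],[40,0]]
[[3,7],[5,0],[6,2],[9,7],[10,10],[12,5],[16,0],[38,11],[39,1],[40,0]]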